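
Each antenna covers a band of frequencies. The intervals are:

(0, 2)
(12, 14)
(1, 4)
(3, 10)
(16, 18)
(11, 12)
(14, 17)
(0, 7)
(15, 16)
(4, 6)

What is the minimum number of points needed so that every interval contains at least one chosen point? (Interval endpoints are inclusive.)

4

Process intervals by earliest right end; each time one isn't hit yet, stab at its right endpoint.
Sorted: [0,2] [1,4] [4,6] [0,7] [3,10] [11,12] [12,14] [15,16] [14,17] [16,18]
{[0,2],[1,4]} hit by 2; {[4,6],[0,7],[3,10]} hit by 6; {[11,12],[12,14]} hit by 12; {[15,16],[14,17],[16,18]} hit by 16.
Points: 2, 6, 12, 16 (4 total).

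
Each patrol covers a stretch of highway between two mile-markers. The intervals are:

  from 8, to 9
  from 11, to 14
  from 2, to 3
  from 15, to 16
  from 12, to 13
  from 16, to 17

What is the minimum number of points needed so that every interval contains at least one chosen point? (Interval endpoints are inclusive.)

4

Sorted: [2,3] [8,9] [12,13] [11,14] [15,16] [16,17]
{[2,3]} hit by 3; {[8,9]} hit by 9; {[12,13],[11,14]} hit by 13; {[15,16],[16,17]} hit by 16.
Points: 3, 9, 13, 16 (4 total).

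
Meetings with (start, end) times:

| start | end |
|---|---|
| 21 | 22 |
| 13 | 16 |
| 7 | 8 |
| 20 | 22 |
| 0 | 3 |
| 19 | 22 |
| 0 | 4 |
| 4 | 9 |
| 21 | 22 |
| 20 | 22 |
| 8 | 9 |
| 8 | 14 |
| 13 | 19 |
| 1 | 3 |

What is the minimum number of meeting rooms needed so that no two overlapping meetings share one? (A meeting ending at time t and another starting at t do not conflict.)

Events (time:±→running): 0:+→1 0:+→2 1:+→3 3:-→2 3:-→1 4:-→0 4:+→1 7:+→2 8:-→1 8:+→2 8:+→3 9:-→2 9:-→1 13:+→2 13:+→3 14:-→2 16:-→1 19:-→0 19:+→1 20:+→2 20:+→3 21:+→4 21:+→5 … peak 5.

5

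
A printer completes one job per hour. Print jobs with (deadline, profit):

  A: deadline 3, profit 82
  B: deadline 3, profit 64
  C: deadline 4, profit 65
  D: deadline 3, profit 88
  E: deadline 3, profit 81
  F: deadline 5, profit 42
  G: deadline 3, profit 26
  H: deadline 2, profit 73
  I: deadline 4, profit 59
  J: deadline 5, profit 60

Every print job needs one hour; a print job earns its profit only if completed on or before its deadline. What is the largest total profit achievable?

Profit order: D=88 A=82 E=81 H=73 C=65 B=64 J=60 I=59 F=42 G=26
Assign: D→slot 3, A→slot 2, E→slot 1, H skipped, C→slot 4, B skipped, J→slot 5, I skipped, F skipped, G skipped.
Slots: [1:E] [2:A] [3:D] [4:C] [5:J]
Profit = 81 + 82 + 88 + 65 + 60 = 376

376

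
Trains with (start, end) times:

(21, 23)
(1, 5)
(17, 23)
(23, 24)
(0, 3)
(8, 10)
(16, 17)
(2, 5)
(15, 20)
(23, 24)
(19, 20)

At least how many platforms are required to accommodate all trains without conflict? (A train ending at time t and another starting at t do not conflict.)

3

Events (time:±→running): 0:+→1 1:+→2 2:+→3 … peak 3.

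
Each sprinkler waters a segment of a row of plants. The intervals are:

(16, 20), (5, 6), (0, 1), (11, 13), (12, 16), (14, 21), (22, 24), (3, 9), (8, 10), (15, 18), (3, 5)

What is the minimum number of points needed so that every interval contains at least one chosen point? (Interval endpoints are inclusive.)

By right end: [0,1]  [3,5]  [5,6]  [3,9]  [8,10]  [11,13]  [12,16]  [15,18]  [16,20]  [14,21]  [22,24]
[0,1] uncovered → point at 1; [3,5] uncovered → point at 5; [8,10] uncovered → point at 10; [11,13] uncovered → point at 13; [15,18] uncovered → point at 18; [22,24] uncovered → point at 24.
Points: 1, 5, 10, 13, 18, 24 (6 total).

6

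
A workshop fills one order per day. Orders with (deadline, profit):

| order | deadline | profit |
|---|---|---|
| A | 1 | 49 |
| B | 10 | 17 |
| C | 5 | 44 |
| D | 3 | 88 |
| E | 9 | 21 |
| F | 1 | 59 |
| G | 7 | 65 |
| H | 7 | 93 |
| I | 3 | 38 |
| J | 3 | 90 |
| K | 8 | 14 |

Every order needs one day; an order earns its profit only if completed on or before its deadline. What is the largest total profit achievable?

Take jobs in profit order; each goes to the latest open slot no later than its deadline.
Profit order: H=93 J=90 D=88 G=65 F=59 A=49 C=44 I=38 E=21 B=17 K=14
Assign: H→slot 7, J→slot 3, D→slot 2, G→slot 6, F→slot 1, A skipped, C→slot 5, I skipped, E→slot 9, B→slot 10, K→slot 8.
Slots: [1:F] [2:D] [3:J] [5:C] [6:G] [7:H] [8:K] [9:E] [10:B]
Profit = 59 + 88 + 90 + 44 + 65 + 93 + 14 + 21 + 17 = 491

491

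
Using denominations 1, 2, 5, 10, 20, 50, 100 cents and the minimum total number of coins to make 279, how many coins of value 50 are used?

1

Greedy: take as many of the largest coin as possible, then repeat with the remainder.
279 − 2×100→79 − 1×50→29 − 1×20→9 − 1×5→4 − 2×2→0
Count of 50: 1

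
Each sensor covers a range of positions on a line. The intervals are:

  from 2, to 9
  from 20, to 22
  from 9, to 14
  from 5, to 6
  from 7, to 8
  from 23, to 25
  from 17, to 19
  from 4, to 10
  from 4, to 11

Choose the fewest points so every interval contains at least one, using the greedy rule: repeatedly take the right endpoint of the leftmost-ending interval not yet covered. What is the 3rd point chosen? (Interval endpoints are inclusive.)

By right end: [5,6]  [7,8]  [2,9]  [4,10]  [4,11]  [9,14]  [17,19]  [20,22]  [23,25]
[5,6] uncovered → point at 6; [7,8] uncovered → point at 8; [9,14] uncovered → point at 14; [17,19] uncovered → point at 19; [20,22] uncovered → point at 22; [23,25] uncovered → point at 25.
Points: 6, 8, 14, 19, 22, 25 (6 total).

14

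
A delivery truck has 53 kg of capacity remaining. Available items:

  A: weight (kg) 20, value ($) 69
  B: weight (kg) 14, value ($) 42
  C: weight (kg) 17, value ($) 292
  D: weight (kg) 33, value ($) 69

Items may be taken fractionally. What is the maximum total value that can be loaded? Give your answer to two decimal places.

Order: C (292/17=17.18) > A (69/20=3.45) > B (42/14=3.00) > D (69/33=2.09)
Fill: take C (17 @ 292) → take A (20 @ 69) → take B (14 @ 42) → take 2/33 of D → 4.18; 53/53 used.
Total value = 407.18

407.18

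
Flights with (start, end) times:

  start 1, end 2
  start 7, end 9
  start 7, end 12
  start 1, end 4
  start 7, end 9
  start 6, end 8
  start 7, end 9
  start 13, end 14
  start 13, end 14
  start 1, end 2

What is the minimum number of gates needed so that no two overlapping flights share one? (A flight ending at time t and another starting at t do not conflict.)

starts: [1, 1, 1, 6, 7, 7, 7, 7, 13, 13]
ends:   [2, 2, 4, 8, 9, 9, 9, 12, 14, 14]
s1→1 s1→2 s1→3 e2→2 e2→1 e4→0 s6→1 s7→2 s7→3 s7→4 s7→5  — peak 5.

5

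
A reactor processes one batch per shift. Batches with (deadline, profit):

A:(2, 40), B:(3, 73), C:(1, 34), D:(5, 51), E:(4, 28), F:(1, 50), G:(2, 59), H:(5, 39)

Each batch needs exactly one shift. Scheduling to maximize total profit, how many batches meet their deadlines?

By profit: B(d3,73), G(d2,59), D(d5,51), F(d1,50), A(d2,40), H(d5,39), C(d1,34), E(d4,28)
B→slot 3; G→slot 2; D→slot 5; F→slot 1; A skipped; H→slot 4; C skipped; E skipped.
5 of 8 scheduled.

5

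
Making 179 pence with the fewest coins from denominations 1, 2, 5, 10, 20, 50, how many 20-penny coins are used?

1

179 = 3×50 + 1×20 + 1×5 + 2×2
Count of 20: 1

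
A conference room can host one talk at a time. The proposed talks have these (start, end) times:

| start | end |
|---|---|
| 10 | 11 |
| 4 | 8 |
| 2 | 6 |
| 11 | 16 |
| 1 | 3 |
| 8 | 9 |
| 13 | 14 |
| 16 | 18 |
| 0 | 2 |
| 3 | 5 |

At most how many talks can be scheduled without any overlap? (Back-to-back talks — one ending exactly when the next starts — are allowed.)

6

Order by finish time; keep every interval that doesn't clash with the previous kept one.
By end time: (0,2), (1,3), (3,5), (2,6), (4,8), (8,9), (10,11), (13,14), (11,16), (16,18).
Pick (0,2); next start ≥ 2 → (3,5); next start ≥ 5 → (8,9); next start ≥ 9 → (10,11); next start ≥ 11 → (13,14); next start ≥ 14 → (16,18).
Selected 6 talks.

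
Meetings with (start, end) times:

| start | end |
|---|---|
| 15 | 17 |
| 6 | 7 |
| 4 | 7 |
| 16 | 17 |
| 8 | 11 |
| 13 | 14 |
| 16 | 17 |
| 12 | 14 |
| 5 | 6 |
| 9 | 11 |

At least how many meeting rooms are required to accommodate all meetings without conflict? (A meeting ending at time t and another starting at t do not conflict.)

3

Count concurrent intervals with a sweep; the peak is the room count.
Events (time:±→running): 4:+→1 5:+→2 6:-→1 6:+→2 7:-→1 7:-→0 8:+→1 9:+→2 11:-→1 11:-→0 12:+→1 13:+→2 14:-→1 14:-→0 15:+→1 16:+→2 16:+→3 … peak 3.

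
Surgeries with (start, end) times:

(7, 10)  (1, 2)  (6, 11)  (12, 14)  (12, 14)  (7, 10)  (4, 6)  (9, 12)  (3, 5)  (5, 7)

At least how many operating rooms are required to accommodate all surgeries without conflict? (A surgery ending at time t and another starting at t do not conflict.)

4

Count concurrent intervals with a sweep; the peak is the room count.
Events (time:±→running): 1:+→1 2:-→0 3:+→1 4:+→2 5:-→1 5:+→2 6:-→1 6:+→2 7:-→1 7:+→2 7:+→3 9:+→4 … peak 4.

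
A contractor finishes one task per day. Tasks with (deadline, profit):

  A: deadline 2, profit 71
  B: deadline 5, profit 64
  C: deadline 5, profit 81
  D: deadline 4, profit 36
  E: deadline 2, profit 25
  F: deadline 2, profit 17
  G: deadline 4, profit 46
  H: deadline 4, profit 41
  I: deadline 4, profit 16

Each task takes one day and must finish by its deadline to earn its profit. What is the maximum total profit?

303

By profit: C(d5,81), A(d2,71), B(d5,64), G(d4,46), H(d4,41), D(d4,36), E(d2,25), F(d2,17), I(d4,16)
C→slot 5; A→slot 2; B→slot 4; G→slot 3; H→slot 1; D skipped; E skipped; F skipped; I skipped.
Profit = 41 + 71 + 46 + 64 + 81 = 303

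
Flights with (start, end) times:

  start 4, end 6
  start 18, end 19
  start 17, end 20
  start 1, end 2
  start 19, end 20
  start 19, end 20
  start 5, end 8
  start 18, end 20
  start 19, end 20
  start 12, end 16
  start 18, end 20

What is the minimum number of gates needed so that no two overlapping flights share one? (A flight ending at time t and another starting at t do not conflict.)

The answer is the maximum number of intervals overlapping at any instant.
starts: [1, 4, 5, 12, 17, 18, 18, 18, 19, 19, 19]
ends:   [2, 6, 8, 16, 19, 20, 20, 20, 20, 20, 20]
s1→1 e2→0 s4→1 s5→2 e6→1 e8→0 s12→1 e16→0 s17→1 s18→2 s18→3 s18→4 e19→3 s19→4 s19→5 s19→6  — peak 6.

6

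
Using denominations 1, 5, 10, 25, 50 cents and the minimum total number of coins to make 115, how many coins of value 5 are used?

1

Use the largest denomination that fits, subtract, and repeat.
115 − 2×50→15 − 1×10→5 − 1×5→0
Count of 5: 1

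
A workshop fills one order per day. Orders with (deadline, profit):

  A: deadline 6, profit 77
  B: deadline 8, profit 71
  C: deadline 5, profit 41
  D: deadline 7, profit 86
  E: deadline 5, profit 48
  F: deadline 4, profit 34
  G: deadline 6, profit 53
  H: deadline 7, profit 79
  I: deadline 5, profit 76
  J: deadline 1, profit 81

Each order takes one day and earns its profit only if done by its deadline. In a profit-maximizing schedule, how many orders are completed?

Take jobs in profit order; each goes to the latest open slot no later than its deadline.
By profit: D(d7,86), J(d1,81), H(d7,79), A(d6,77), I(d5,76), B(d8,71), G(d6,53), E(d5,48), C(d5,41), F(d4,34)
D→slot 7; J→slot 1; H→slot 6; A→slot 5; I→slot 4; B→slot 8; G→slot 3; E→slot 2; C skipped; F skipped.
8 of 10 scheduled.

8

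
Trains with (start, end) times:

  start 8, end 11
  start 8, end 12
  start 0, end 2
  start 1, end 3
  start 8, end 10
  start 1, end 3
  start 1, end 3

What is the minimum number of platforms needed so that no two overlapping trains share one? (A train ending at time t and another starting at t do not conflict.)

The answer is the maximum number of intervals overlapping at any instant.
Events (time:±→running): 0:+→1 1:+→2 1:+→3 1:+→4 … peak 4.

4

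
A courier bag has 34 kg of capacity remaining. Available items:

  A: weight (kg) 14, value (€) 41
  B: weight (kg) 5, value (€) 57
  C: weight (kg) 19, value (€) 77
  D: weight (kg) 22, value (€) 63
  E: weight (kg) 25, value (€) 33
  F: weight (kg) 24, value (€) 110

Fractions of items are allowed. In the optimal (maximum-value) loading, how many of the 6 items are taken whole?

2

Order: B (57/5=11.40) > F (110/24=4.58) > C (77/19=4.05) > A (41/14=2.93) > D (63/22=2.86) > E (33/25=1.32)
Fill: take B (5 @ 57) → take F (24 @ 110) → take 5/19 of C → 20.26; 34/34 used.
2 item(s) taken whole; one partial (take 5/19 of C).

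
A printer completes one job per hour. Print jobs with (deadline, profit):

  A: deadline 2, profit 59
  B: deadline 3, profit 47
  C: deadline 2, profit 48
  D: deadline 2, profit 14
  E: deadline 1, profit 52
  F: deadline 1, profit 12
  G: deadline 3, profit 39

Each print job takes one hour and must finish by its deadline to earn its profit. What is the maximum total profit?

158

Profit order: A=59 E=52 C=48 B=47 G=39 D=14 F=12
Assign: A→slot 2, E→slot 1, C skipped, B→slot 3, G skipped, D skipped, F skipped.
Slots: [1:E] [2:A] [3:B]
Profit = 52 + 59 + 47 = 158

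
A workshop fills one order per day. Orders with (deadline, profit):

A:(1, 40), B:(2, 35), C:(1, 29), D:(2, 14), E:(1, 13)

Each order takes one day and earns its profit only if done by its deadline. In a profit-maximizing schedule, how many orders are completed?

Sort by profit descending; place each in the latest free slot ≤ its deadline.
By profit: A(d1,40), B(d2,35), C(d1,29), D(d2,14), E(d1,13)
A→slot 1; B→slot 2; C skipped; D skipped; E skipped.
2 of 5 scheduled.

2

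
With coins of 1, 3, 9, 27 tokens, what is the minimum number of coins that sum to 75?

75 − 2×27→21 − 2×9→3 − 1×3→0
Total coins = 2 + 2 + 1 = 5

5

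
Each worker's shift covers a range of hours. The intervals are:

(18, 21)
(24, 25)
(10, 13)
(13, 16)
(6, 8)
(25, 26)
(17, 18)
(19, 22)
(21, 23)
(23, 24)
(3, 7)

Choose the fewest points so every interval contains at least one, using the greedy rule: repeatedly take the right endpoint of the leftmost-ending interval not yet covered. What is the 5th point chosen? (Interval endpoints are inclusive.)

Process intervals by earliest right end; each time one isn't hit yet, stab at its right endpoint.
By right end: [3,7]  [6,8]  [10,13]  [13,16]  [17,18]  [18,21]  [19,22]  [21,23]  [23,24]  [24,25]  [25,26]
[3,7] uncovered → point at 7; [10,13] uncovered → point at 13; [17,18] uncovered → point at 18; [19,22] uncovered → point at 22; [23,24] uncovered → point at 24; [25,26] uncovered → point at 26.
Points: 7, 13, 18, 22, 24, 26 (6 total).

24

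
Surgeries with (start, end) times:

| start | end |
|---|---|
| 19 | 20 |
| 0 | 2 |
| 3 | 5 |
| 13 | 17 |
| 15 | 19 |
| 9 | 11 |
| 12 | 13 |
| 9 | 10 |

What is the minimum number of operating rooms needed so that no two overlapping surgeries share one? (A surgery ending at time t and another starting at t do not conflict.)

2

starts: [0, 3, 9, 9, 12, 13, 15, 19]
ends:   [2, 5, 10, 11, 13, 17, 19, 20]
s0→1 e2→0 s3→1 e5→0 s9→1 s9→2  — peak 2.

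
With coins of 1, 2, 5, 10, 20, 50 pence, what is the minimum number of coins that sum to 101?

3

101 − 2×50→1 − 1×1→0
Total coins = 2 + 1 = 3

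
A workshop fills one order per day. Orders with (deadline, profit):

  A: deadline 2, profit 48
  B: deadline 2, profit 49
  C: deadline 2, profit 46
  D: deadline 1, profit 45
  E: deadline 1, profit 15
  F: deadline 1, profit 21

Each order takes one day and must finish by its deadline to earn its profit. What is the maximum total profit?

Profit order: B=49 A=48 C=46 D=45 F=21 E=15
Assign: B→slot 2, A→slot 1, C skipped, D skipped, F skipped, E skipped.
Slots: [1:A] [2:B]
Profit = 48 + 49 = 97

97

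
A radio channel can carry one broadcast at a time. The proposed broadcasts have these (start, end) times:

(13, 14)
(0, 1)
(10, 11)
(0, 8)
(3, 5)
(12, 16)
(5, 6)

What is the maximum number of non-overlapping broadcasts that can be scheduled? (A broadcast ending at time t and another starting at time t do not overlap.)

By end time: (0,1), (3,5), (5,6), (0,8), (10,11), (13,14), (12,16).
Pick (0,1); next start ≥ 1 → (3,5); next start ≥ 5 → (5,6); next start ≥ 6 → (10,11); next start ≥ 11 → (13,14).
Selected 5 broadcasts.

5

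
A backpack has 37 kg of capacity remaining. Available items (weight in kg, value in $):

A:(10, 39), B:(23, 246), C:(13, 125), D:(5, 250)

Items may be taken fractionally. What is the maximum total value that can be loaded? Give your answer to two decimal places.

582.54

Sort by value per unit weight and fill in that order.
Ratios (sorted): D 50.00, B 10.70, C 9.62, A 3.90
take D (5 @ 250); take B (23 @ 246); take 9/13 of C → 86.54. Capacity used 37/37.
Total value = 582.54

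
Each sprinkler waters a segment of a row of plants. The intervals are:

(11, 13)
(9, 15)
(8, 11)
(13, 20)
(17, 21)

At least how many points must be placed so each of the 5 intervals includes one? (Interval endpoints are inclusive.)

2

Process intervals by earliest right end; each time one isn't hit yet, stab at its right endpoint.
Sorted: [8,11] [11,13] [9,15] [13,20] [17,21]
{[8,11],[11,13],[9,15]} hit by 11; {[13,20],[17,21]} hit by 20.
Points: 11, 20 (2 total).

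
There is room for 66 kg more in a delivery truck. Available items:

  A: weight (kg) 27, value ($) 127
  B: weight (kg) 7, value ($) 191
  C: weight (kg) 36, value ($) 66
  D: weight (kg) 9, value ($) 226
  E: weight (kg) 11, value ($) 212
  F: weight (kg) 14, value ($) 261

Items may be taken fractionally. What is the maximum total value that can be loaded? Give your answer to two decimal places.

1007.59

Ratios (sorted): B 27.29, D 25.11, E 19.27, F 18.64, A 4.70, C 1.83
take B (7 @ 191); take D (9 @ 226); take E (11 @ 212); take F (14 @ 261); take 25/27 of A → 117.59. Capacity used 66/66.
Total value = 1007.59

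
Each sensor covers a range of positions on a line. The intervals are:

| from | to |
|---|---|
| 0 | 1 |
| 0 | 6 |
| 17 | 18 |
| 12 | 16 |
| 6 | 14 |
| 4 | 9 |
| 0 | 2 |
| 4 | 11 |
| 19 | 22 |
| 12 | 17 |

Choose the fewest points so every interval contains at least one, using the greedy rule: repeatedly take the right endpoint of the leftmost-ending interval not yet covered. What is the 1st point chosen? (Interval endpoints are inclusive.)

1

Process intervals by earliest right end; each time one isn't hit yet, stab at its right endpoint.
Sorted: [0,1] [0,2] [0,6] [4,9] [4,11] [6,14] [12,16] [12,17] [17,18] [19,22]
{[0,1],[0,2],[0,6]} hit by 1; {[4,9],[4,11],[6,14]} hit by 9; {[12,16],[12,17]} hit by 16; {[17,18]} hit by 18; {[19,22]} hit by 22.
Points: 1, 9, 16, 18, 22 (5 total).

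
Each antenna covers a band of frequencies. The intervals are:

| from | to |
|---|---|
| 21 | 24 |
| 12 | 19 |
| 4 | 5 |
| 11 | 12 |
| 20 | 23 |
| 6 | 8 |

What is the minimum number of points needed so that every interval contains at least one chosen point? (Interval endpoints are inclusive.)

Sorted: [4,5] [6,8] [11,12] [12,19] [20,23] [21,24]
{[4,5]} hit by 5; {[6,8]} hit by 8; {[11,12],[12,19]} hit by 12; {[20,23],[21,24]} hit by 23.
Points: 5, 8, 12, 23 (4 total).

4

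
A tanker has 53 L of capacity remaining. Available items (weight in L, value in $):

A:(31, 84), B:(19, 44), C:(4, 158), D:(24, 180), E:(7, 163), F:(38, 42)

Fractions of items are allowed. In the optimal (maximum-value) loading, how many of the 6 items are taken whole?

Ratios (sorted): C 39.50, E 23.29, D 7.50, A 2.71, B 2.32, F 1.11
take C (4 @ 158); take E (7 @ 163); take D (24 @ 180); take 18/31 of A → 48.77. Capacity used 53/53.
3 item(s) taken whole; one partial (take 18/31 of A).

3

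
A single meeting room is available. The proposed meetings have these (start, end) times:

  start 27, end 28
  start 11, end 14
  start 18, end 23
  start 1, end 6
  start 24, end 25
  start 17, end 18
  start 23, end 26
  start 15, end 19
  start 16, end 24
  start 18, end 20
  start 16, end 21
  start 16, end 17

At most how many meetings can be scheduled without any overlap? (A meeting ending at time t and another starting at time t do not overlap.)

Order by finish time; keep every interval that doesn't clash with the previous kept one.
Sorted by end: (1,6)  (11,14)  (16,17)  (17,18)  (15,19)  (18,20)  (16,21)  (18,23)  (16,24)  (24,25)  (23,26)  (27,28)
take (1,6); take (11,14); take (16,17); take (17,18); take (18,20); skip (16,21); skip (18,23); take (24,25); skip (23,26); take (27,28).
Selected 7 meetings.

7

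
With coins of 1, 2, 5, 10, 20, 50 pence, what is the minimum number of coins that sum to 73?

4

73 − 1×50→23 − 1×20→3 − 1×2→1 − 1×1→0
Total coins = 1 + 1 + 1 + 1 = 4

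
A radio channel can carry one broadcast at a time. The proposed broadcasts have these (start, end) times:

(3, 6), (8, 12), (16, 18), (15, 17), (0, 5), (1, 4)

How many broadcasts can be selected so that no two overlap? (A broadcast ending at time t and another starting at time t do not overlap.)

Sorted by end: (1,4)  (0,5)  (3,6)  (8,12)  (15,17)  (16,18)
take (1,4); skip (0,5); take (8,12); take (15,17); skip (16,18).
Selected 3 broadcasts.

3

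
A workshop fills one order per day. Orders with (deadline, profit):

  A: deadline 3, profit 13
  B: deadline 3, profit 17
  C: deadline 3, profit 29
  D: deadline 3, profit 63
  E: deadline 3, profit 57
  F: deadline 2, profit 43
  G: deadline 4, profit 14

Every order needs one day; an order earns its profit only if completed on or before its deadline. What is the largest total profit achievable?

Sort by profit descending; place each in the latest free slot ≤ its deadline.
By profit: D(d3,63), E(d3,57), F(d2,43), C(d3,29), B(d3,17), G(d4,14), A(d3,13)
D→slot 3; E→slot 2; F→slot 1; C skipped; B skipped; G→slot 4; A skipped.
Profit = 43 + 57 + 63 + 14 = 177

177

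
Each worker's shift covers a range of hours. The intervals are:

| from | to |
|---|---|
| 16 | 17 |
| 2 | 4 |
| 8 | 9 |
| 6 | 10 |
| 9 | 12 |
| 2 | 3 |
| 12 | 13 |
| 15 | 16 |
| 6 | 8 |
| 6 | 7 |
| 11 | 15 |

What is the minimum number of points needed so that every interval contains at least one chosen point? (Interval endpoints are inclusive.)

5

Sort by right endpoint; whenever an interval is uncovered, place a point at its right end.
By right end: [2,3]  [2,4]  [6,7]  [6,8]  [8,9]  [6,10]  [9,12]  [12,13]  [11,15]  [15,16]  [16,17]
[2,3] uncovered → point at 3; [6,7] uncovered → point at 7; [8,9] uncovered → point at 9; [12,13] uncovered → point at 13; [15,16] uncovered → point at 16.
Points: 3, 7, 9, 13, 16 (5 total).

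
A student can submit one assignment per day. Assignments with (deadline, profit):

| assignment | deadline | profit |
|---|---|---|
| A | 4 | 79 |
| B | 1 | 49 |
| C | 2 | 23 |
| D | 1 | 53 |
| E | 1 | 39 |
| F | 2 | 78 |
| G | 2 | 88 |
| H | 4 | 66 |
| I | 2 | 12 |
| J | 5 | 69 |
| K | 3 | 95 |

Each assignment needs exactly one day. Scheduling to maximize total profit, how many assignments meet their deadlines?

5

Profit order: K=95 G=88 A=79 F=78 J=69 H=66 D=53 B=49 E=39 C=23 I=12
Assign: K→slot 3, G→slot 2, A→slot 4, F→slot 1, J→slot 5, H skipped, D skipped, B skipped, E skipped, C skipped, I skipped.
Slots: [1:F] [2:G] [3:K] [4:A] [5:J]
5 of 11 scheduled.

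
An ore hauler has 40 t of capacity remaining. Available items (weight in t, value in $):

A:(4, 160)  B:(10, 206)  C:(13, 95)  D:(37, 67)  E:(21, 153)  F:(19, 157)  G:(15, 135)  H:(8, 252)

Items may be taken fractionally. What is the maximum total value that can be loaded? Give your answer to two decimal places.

777.79

Ratios (sorted): A 40.00, H 31.50, B 20.60, G 9.00, F 8.26, C 7.31, E 7.29, D 1.81
take A (4 @ 160); take H (8 @ 252); take B (10 @ 206); take G (15 @ 135); take 3/19 of F → 24.79. Capacity used 40/40.
Total value = 777.79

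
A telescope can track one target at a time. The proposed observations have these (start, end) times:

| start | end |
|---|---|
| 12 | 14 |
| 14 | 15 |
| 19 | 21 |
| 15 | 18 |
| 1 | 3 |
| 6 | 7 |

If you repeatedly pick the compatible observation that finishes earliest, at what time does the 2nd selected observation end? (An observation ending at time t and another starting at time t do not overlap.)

Order by finish time; keep every interval that doesn't clash with the previous kept one.
By end time: (1,3), (6,7), (12,14), (14,15), (15,18), (19,21).
Pick (1,3); next start ≥ 3 → (6,7); next start ≥ 7 → (12,14); next start ≥ 14 → (14,15); next start ≥ 15 → (15,18); next start ≥ 18 → (19,21).
Selected: (1,3) (6,7) (12,14) (14,15) (15,18) (19,21)

7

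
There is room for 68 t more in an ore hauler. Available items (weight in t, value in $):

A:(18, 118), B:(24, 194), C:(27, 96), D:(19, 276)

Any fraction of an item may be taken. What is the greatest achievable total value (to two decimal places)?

612.89

Order: D (276/19=14.53) > B (194/24=8.08) > A (118/18=6.56) > C (96/27=3.56)
Fill: take D (19 @ 276) → take B (24 @ 194) → take A (18 @ 118) → take 7/27 of C → 24.89; 68/68 used.
Total value = 612.89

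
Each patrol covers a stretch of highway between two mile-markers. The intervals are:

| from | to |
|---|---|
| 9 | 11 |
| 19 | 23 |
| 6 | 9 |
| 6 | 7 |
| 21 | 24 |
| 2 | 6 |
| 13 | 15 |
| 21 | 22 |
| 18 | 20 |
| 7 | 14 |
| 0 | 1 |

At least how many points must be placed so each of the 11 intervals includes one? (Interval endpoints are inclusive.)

Process intervals by earliest right end; each time one isn't hit yet, stab at its right endpoint.
By right end: [0,1]  [2,6]  [6,7]  [6,9]  [9,11]  [7,14]  [13,15]  [18,20]  [21,22]  [19,23]  [21,24]
[0,1] uncovered → point at 1; [2,6] uncovered → point at 6; [9,11] uncovered → point at 11; [13,15] uncovered → point at 15; [18,20] uncovered → point at 20; [21,22] uncovered → point at 22.
Points: 1, 6, 11, 15, 20, 22 (6 total).

6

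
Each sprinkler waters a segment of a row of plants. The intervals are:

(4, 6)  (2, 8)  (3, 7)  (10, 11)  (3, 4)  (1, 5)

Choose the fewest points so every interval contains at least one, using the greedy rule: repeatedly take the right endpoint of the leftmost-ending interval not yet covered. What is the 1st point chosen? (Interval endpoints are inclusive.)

Sorted: [3,4] [1,5] [4,6] [3,7] [2,8] [10,11]
{[3,4],[1,5],[4,6],[3,7],[2,8]} hit by 4; {[10,11]} hit by 11.
Points: 4, 11 (2 total).

4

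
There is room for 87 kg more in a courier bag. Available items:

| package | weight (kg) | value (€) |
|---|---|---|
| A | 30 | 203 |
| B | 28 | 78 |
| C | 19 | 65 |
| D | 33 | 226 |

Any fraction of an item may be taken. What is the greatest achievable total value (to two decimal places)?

507.93

Order: D (226/33=6.85) > A (203/30=6.77) > C (65/19=3.42) > B (78/28=2.79)
Fill: take D (33 @ 226) → take A (30 @ 203) → take C (19 @ 65) → take 5/28 of B → 13.93; 87/87 used.
Total value = 507.93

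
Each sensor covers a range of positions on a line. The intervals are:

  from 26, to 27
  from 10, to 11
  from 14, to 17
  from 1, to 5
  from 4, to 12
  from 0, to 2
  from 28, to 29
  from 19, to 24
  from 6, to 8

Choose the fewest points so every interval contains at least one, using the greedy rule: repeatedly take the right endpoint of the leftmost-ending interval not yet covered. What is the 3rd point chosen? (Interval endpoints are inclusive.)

11

Sort by right endpoint; whenever an interval is uncovered, place a point at its right end.
By right end: [0,2]  [1,5]  [6,8]  [10,11]  [4,12]  [14,17]  [19,24]  [26,27]  [28,29]
[0,2] uncovered → point at 2; [6,8] uncovered → point at 8; [10,11] uncovered → point at 11; [14,17] uncovered → point at 17; [19,24] uncovered → point at 24; [26,27] uncovered → point at 27; [28,29] uncovered → point at 29.
Points: 2, 8, 11, 17, 24, 27, 29 (7 total).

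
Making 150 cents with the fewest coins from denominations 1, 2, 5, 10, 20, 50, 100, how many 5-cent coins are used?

Greedy: take as many of the largest coin as possible, then repeat with the remainder.
150 = 1×100 + 1×50
Count of 5: 0

0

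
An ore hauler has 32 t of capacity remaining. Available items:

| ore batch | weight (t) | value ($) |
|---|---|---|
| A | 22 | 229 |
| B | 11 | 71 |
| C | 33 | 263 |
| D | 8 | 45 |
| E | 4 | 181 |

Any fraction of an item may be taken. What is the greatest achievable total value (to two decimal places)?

Greedy by value/weight ratio, highest first.
Ratios (sorted): E 45.25, A 10.41, C 7.97, B 6.45, D 5.62
take E (4 @ 181); take A (22 @ 229); take 6/33 of C → 47.82. Capacity used 32/32.
Total value = 457.82

457.82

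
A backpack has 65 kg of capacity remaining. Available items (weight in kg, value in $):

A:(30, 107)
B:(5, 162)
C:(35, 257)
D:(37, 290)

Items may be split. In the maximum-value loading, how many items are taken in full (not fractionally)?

Greedy by value/weight ratio, highest first.
Order: B (162/5=32.40) > D (290/37=7.84) > C (257/35=7.34) > A (107/30=3.57)
Fill: take B (5 @ 162) → take D (37 @ 290) → take 23/35 of C → 168.89; 65/65 used.
2 item(s) taken whole; one partial (take 23/35 of C).

2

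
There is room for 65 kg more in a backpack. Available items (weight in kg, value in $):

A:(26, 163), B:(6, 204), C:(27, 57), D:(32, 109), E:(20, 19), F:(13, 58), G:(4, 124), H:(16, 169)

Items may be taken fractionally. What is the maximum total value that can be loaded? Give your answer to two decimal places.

718.00

Ratios (sorted): B 34.00, G 31.00, H 10.56, A 6.27, F 4.46, D 3.41, C 2.11, E 0.95
take B (6 @ 204); take G (4 @ 124); take H (16 @ 169); take A (26 @ 163); take F (13 @ 58). Capacity used 65/65.
Total value = 718.00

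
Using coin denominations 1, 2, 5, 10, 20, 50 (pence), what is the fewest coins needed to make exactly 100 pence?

2

Use the largest denomination that fits, subtract, and repeat.
100 = 2×50
Total coins = 2 = 2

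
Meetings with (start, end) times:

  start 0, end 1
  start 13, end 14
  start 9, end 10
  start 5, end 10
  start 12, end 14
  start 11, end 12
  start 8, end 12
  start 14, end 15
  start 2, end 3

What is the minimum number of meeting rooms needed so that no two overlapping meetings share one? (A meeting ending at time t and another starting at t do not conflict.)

3

Count concurrent intervals with a sweep; the peak is the room count.
starts: [0, 2, 5, 8, 9, 11, 12, 13, 14]
ends:   [1, 3, 10, 10, 12, 12, 14, 14, 15]
s0→1 e1→0 s2→1 e3→0 s5→1 s8→2 s9→3  — peak 3.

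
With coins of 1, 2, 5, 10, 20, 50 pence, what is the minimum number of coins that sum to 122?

4

122 − 2×50→22 − 1×20→2 − 1×2→0
Total coins = 2 + 1 + 1 = 4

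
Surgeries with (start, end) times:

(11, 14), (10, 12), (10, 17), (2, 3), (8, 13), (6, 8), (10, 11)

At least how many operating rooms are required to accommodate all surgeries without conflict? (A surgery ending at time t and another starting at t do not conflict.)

Events (time:±→running): 2:+→1 3:-→0 6:+→1 8:-→0 8:+→1 10:+→2 10:+→3 10:+→4 … peak 4.

4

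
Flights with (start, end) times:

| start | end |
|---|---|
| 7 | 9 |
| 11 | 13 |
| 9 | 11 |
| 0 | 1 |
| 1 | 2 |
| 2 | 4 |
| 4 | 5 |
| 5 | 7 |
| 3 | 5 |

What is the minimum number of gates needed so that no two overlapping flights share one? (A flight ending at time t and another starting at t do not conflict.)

The answer is the maximum number of intervals overlapping at any instant.
starts: [0, 1, 2, 3, 4, 5, 7, 9, 11]
ends:   [1, 2, 4, 5, 5, 7, 9, 11, 13]
s0→1 e1→0 s1→1 e2→0 s2→1 s3→2  — peak 2.

2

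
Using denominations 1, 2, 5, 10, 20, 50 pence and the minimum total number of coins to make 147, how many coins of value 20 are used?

2

Greedy: take as many of the largest coin as possible, then repeat with the remainder.
147 − 2×50→47 − 2×20→7 − 1×5→2 − 1×2→0
Count of 20: 2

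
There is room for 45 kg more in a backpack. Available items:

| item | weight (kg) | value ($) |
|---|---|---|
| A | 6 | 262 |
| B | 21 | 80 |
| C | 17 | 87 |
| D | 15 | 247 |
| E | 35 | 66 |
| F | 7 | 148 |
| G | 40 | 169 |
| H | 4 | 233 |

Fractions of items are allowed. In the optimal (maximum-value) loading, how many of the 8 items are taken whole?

Sort by value per unit weight and fill in that order.
Order: H (233/4=58.25) > A (262/6=43.67) > F (148/7=21.14) > D (247/15=16.47) > C (87/17=5.12) > G (169/40=4.22) > B (80/21=3.81) > E (66/35=1.89)
Fill: take H (4 @ 233) → take A (6 @ 262) → take F (7 @ 148) → take D (15 @ 247) → take 13/17 of C → 66.53; 45/45 used.
4 item(s) taken whole; one partial (take 13/17 of C).

4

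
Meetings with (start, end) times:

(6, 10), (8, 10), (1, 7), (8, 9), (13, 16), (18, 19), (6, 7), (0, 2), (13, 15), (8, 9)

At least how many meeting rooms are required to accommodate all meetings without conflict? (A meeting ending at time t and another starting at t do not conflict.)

Count concurrent intervals with a sweep; the peak is the room count.
starts: [0, 1, 6, 6, 8, 8, 8, 13, 13, 18]
ends:   [2, 7, 7, 9, 9, 10, 10, 15, 16, 19]
s0→1 s1→2 e2→1 s6→2 s6→3 e7→2 e7→1 s8→2 s8→3 s8→4  — peak 4.

4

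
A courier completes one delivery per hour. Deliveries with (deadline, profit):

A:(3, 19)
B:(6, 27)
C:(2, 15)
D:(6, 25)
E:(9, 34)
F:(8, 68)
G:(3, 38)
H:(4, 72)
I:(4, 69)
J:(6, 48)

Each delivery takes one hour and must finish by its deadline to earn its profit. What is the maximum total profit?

Take jobs in profit order; each goes to the latest open slot no later than its deadline.
Profit order: H=72 I=69 F=68 J=48 G=38 E=34 B=27 D=25 A=19 C=15
Assign: H→slot 4, I→slot 3, F→slot 8, J→slot 6, G→slot 2, E→slot 9, B→slot 5, D→slot 1, A skipped, C skipped.
Slots: [1:D] [2:G] [3:I] [4:H] [5:B] [6:J] [8:F] [9:E]
Profit = 25 + 38 + 69 + 72 + 27 + 48 + 68 + 34 = 381

381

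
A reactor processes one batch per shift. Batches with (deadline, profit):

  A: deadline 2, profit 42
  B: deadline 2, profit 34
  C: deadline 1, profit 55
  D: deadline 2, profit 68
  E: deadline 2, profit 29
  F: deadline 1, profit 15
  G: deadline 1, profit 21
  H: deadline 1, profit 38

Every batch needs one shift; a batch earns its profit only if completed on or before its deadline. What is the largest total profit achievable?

Take jobs in profit order; each goes to the latest open slot no later than its deadline.
Profit order: D=68 C=55 A=42 H=38 B=34 E=29 G=21 F=15
Assign: D→slot 2, C→slot 1, A skipped, H skipped, B skipped, E skipped, G skipped, F skipped.
Slots: [1:C] [2:D]
Profit = 55 + 68 = 123

123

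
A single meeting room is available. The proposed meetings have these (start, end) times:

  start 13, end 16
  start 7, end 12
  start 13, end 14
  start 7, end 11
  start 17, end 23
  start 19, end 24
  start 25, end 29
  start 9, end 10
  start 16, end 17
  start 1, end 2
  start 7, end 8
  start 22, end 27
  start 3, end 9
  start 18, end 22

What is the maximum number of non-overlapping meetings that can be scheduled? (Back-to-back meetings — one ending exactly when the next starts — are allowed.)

Sort by end time and greedily take each interval whose start is ≥ the last chosen end.
By end time: (1,2), (7,8), (3,9), (9,10), (7,11), (7,12), (13,14), (13,16), (16,17), (18,22), (17,23), (19,24), (22,27), (25,29).
Pick (1,2); next start ≥ 2 → (7,8); next start ≥ 8 → (9,10); next start ≥ 10 → (13,14); next start ≥ 14 → (16,17); next start ≥ 17 → (18,22); next start ≥ 22 → (22,27).
Selected 7 meetings.

7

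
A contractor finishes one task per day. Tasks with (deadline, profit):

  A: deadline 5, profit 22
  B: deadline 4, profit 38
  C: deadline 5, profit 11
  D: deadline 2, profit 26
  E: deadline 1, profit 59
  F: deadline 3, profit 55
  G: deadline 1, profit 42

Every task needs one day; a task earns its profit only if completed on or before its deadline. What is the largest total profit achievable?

200

By profit: E(d1,59), F(d3,55), G(d1,42), B(d4,38), D(d2,26), A(d5,22), C(d5,11)
E→slot 1; F→slot 3; G skipped; B→slot 4; D→slot 2; A→slot 5; C skipped.
Profit = 59 + 26 + 55 + 38 + 22 = 200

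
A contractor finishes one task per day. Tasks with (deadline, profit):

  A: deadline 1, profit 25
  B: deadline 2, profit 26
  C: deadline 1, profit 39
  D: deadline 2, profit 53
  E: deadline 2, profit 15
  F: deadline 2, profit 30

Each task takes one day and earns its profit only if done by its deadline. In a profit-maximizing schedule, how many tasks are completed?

Sort by profit descending; place each in the latest free slot ≤ its deadline.
Profit order: D=53 C=39 F=30 B=26 A=25 E=15
Assign: D→slot 2, C→slot 1, F skipped, B skipped, A skipped, E skipped.
Slots: [1:C] [2:D]
2 of 6 scheduled.

2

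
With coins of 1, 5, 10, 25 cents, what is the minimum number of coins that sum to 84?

Greedy: take as many of the largest coin as possible, then repeat with the remainder.
84 = 3×25 + 1×5 + 4×1
Total coins = 3 + 1 + 4 = 8

8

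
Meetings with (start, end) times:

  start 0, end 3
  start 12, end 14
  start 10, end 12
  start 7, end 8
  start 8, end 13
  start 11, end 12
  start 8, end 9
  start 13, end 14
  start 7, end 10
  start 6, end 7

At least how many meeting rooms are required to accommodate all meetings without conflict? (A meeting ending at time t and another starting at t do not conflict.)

Events (time:±→running): 0:+→1 3:-→0 6:+→1 7:-→0 7:+→1 7:+→2 8:-→1 8:+→2 8:+→3 … peak 3.

3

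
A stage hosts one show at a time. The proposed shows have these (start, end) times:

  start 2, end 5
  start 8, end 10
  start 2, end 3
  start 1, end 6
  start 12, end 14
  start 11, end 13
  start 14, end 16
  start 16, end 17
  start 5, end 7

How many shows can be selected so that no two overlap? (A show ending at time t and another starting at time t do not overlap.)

6

Greedy by earliest finish: after sorting by end time, pick each interval compatible with the last pick.
By end time: (2,3), (2,5), (1,6), (5,7), (8,10), (11,13), (12,14), (14,16), (16,17).
Pick (2,3); next start ≥ 3 → (5,7); next start ≥ 7 → (8,10); next start ≥ 10 → (11,13); next start ≥ 13 → (14,16); next start ≥ 16 → (16,17).
Selected 6 shows.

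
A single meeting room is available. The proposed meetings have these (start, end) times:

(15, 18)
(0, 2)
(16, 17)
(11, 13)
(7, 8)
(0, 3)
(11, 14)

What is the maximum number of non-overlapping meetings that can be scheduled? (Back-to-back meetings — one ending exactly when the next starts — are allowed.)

By end time: (0,2), (0,3), (7,8), (11,13), (11,14), (16,17), (15,18).
Pick (0,2); next start ≥ 2 → (7,8); next start ≥ 8 → (11,13); next start ≥ 13 → (16,17).
Selected 4 meetings.

4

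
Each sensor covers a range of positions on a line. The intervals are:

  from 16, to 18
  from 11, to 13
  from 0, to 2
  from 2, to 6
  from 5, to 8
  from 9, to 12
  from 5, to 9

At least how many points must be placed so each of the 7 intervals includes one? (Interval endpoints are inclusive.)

4

Process intervals by earliest right end; each time one isn't hit yet, stab at its right endpoint.
Sorted: [0,2] [2,6] [5,8] [5,9] [9,12] [11,13] [16,18]
{[0,2],[2,6]} hit by 2; {[5,8],[5,9]} hit by 8; {[9,12],[11,13]} hit by 12; {[16,18]} hit by 18.
Points: 2, 8, 12, 18 (4 total).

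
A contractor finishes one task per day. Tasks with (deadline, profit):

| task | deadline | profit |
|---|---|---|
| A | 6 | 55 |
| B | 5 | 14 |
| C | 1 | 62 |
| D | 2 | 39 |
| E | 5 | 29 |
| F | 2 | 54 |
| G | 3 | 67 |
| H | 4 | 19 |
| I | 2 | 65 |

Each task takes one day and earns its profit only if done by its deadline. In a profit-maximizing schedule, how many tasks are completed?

6

Take jobs in profit order; each goes to the latest open slot no later than its deadline.
Profit order: G=67 I=65 C=62 A=55 F=54 D=39 E=29 H=19 B=14
Assign: G→slot 3, I→slot 2, C→slot 1, A→slot 6, F skipped, D skipped, E→slot 5, H→slot 4, B skipped.
Slots: [1:C] [2:I] [3:G] [4:H] [5:E] [6:A]
6 of 9 scheduled.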